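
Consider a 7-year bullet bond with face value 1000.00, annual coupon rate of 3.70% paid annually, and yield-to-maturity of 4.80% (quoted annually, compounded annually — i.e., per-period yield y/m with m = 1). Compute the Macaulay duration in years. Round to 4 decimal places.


Coupon per period c = face * coupon_rate / m = 37.000000
Periods per year m = 1; per-period yield y/m = 0.048000
Number of cashflows N = 7
Cashflows (t years, CF_t, discount factor 1/(1+y/m)^(m*t), PV):
  t = 1.0000: CF_t = 37.000000, DF = 0.954198, PV = 35.305344
  t = 2.0000: CF_t = 37.000000, DF = 0.910495, PV = 33.688305
  t = 3.0000: CF_t = 37.000000, DF = 0.868793, PV = 32.145329
  t = 4.0000: CF_t = 37.000000, DF = 0.829001, PV = 30.673024
  t = 5.0000: CF_t = 37.000000, DF = 0.791031, PV = 29.268153
  t = 6.0000: CF_t = 37.000000, DF = 0.754801, PV = 27.927627
  t = 7.0000: CF_t = 1037.000000, DF = 0.720230, PV = 746.878191
Price P = sum_t PV_t = 935.885971
Macaulay numerator sum_t t * PV_t:
  t * PV_t at t = 1.0000: 35.305344
  t * PV_t at t = 2.0000: 67.376610
  t * PV_t at t = 3.0000: 96.435987
  t * PV_t at t = 4.0000: 122.692096
  t * PV_t at t = 5.0000: 146.340763
  t * PV_t at t = 6.0000: 167.565759
  t * PV_t at t = 7.0000: 5228.147334
Macaulay duration D = (sum_t t * PV_t) / P = 5863.863892 / 935.885971 = 6.265575

Answer: Macaulay duration = 6.2656 years


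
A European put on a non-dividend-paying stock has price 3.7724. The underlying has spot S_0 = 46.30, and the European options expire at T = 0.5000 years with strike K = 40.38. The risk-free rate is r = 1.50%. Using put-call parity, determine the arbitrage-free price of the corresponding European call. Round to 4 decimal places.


Answer: Call price = 9.9941

Derivation:
Put-call parity: C - P = S_0 * exp(-qT) - K * exp(-rT).
S_0 * exp(-qT) = 46.3000 * 1.00000000 = 46.30000000
K * exp(-rT) = 40.3800 * 0.99252805 = 40.07828285
C = P + S*exp(-qT) - K*exp(-rT)
C = 3.7724 + 46.30000000 - 40.07828285 = 9.9941


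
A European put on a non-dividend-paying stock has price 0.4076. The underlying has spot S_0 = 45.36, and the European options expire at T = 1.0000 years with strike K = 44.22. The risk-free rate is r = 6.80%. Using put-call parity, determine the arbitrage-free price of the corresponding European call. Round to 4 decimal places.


Put-call parity: C - P = S_0 * exp(-qT) - K * exp(-rT).
S_0 * exp(-qT) = 45.3600 * 1.00000000 = 45.36000000
K * exp(-rT) = 44.2200 * 0.93426047 = 41.31299814
C = P + S*exp(-qT) - K*exp(-rT)
C = 0.4076 + 45.36000000 - 41.31299814 = 4.4546

Answer: Call price = 4.4546


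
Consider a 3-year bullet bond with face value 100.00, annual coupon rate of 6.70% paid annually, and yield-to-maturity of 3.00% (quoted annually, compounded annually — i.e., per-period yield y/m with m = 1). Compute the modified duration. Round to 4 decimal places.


Coupon per period c = face * coupon_rate / m = 6.700000
Periods per year m = 1; per-period yield y/m = 0.030000
Number of cashflows N = 3
Cashflows (t years, CF_t, discount factor 1/(1+y/m)^(m*t), PV):
  t = 1.0000: CF_t = 6.700000, DF = 0.970874, PV = 6.504854
  t = 2.0000: CF_t = 6.700000, DF = 0.942596, PV = 6.315393
  t = 3.0000: CF_t = 106.700000, DF = 0.915142, PV = 97.645615
Price P = sum_t PV_t = 110.465862
First compute Macaulay numerator sum_t t * PV_t:
  t * PV_t at t = 1.0000: 6.504854
  t * PV_t at t = 2.0000: 12.630785
  t * PV_t at t = 3.0000: 292.936845
Macaulay duration D = 312.072485 / 110.465862 = 2.825058
Modified duration = D / (1 + y/m) = 2.825058 / (1 + 0.030000) = 2.742775

Answer: Modified duration = 2.7428


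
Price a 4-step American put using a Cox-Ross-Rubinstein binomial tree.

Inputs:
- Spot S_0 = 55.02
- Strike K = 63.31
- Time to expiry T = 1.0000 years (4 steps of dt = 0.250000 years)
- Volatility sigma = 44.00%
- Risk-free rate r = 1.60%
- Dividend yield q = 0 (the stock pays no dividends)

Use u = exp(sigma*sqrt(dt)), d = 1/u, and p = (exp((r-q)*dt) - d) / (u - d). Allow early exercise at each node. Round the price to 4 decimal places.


Answer: Price = V(0,0) = 14.8616

Derivation:
dt = T/N = 0.250000
u = exp(sigma*sqrt(dt)) = 1.246077; d = 1/u = 0.802519
p = (exp((r-q)*dt) - d) / (u - d) = 0.454257
Discount per step: exp(-r*dt) = 0.996008
Stock lattice S(k, i) with i counting down-moves:
  k=0: S(0,0) = 55.0200
  k=1: S(1,0) = 68.5591; S(1,1) = 44.1546
  k=2: S(2,0) = 85.4300; S(2,1) = 55.0200; S(2,2) = 35.4349
  k=3: S(3,0) = 106.4523; S(3,1) = 68.5591; S(3,2) = 44.1546; S(3,3) = 28.4372
  k=4: S(4,0) = 132.6477; S(4,1) = 85.4300; S(4,2) = 55.0200; S(4,3) = 35.4349; S(4,4) = 22.8214
Terminal payoffs V(N, i) = max(K - S_T, 0):
  V(4,0) = 0.000000; V(4,1) = 0.000000; V(4,2) = 8.290000; V(4,3) = 27.875116; V(4,4) = 40.488644
Backward induction: V(k, i) = exp(-r*dt) * [p * V(k+1, i) + (1-p) * V(k+1, i+1)]; then take max(V_cont, immediate exercise) for American.
  V(3,0) = exp(-r*dt) * [p*0.000000 + (1-p)*0.000000] = 0.000000; exercise = 0.000000; V(3,0) = max -> 0.000000
  V(3,1) = exp(-r*dt) * [p*0.000000 + (1-p)*8.290000] = 4.506150; exercise = 0.000000; V(3,1) = max -> 4.506150
  V(3,2) = exp(-r*dt) * [p*8.290000 + (1-p)*27.875116] = 18.902682; exercise = 19.155416; V(3,2) = max -> 19.155416
  V(3,3) = exp(-r*dt) * [p*27.875116 + (1-p)*40.488644] = 34.620105; exercise = 34.872840; V(3,3) = max -> 34.872840
  V(2,0) = exp(-r*dt) * [p*0.000000 + (1-p)*4.506150] = 2.449384; exercise = 0.000000; V(2,0) = max -> 2.449384
  V(2,1) = exp(-r*dt) * [p*4.506150 + (1-p)*19.155416] = 12.450983; exercise = 8.290000; V(2,1) = max -> 12.450983
  V(2,2) = exp(-r*dt) * [p*19.155416 + (1-p)*34.872840] = 27.622382; exercise = 27.875116; V(2,2) = max -> 27.875116
  V(1,0) = exp(-r*dt) * [p*2.449384 + (1-p)*12.450983] = 7.876121; exercise = 0.000000; V(1,0) = max -> 7.876121
  V(1,1) = exp(-r*dt) * [p*12.450983 + (1-p)*27.875116] = 20.785291; exercise = 19.155416; V(1,1) = max -> 20.785291
  V(0,0) = exp(-r*dt) * [p*7.876121 + (1-p)*20.785291] = 14.861647; exercise = 8.290000; V(0,0) = max -> 14.861647


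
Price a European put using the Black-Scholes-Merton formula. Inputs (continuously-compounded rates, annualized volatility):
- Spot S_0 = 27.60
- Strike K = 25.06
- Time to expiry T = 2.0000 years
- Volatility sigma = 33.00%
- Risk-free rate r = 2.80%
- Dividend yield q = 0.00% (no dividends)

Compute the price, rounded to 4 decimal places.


Answer: Price = 3.0252

Derivation:
d1 = (ln(S/K) + (r - q + 0.5*sigma^2) * T) / (sigma * sqrt(T)) = 0.56020604
d2 = d1 - sigma * sqrt(T) = 0.09351556
exp(-rT) = 0.94553914; exp(-qT) = 1.00000000
P = K * exp(-rT) * N(-d2) - S_0 * exp(-qT) * N(-d1)
N(-d1) = 0.28766945; N(-d2) = 0.46274699
P = 25.0600 * 0.94553914 * 0.46274699 - 27.6000 * 1.00000000 * 0.28766945 = 3.0252


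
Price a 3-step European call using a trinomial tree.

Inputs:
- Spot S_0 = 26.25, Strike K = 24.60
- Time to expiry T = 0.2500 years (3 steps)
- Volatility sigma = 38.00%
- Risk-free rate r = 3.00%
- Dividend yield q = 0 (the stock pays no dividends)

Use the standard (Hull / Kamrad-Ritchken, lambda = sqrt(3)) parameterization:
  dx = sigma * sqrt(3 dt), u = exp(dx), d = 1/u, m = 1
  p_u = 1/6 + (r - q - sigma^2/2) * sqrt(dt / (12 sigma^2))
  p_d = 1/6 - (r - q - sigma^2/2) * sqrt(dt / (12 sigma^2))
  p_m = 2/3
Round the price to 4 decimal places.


Answer: Price = V(0,0) = 3.0098

Derivation:
dt = T/N = 0.083333; dx = sigma*sqrt(3*dt) = 0.190000
u = exp(dx) = 1.209250; d = 1/u = 0.826959
p_u = 0.157412, p_m = 0.666667, p_d = 0.175921
Discount per step: exp(-r*dt) = 0.997503
Stock lattice S(k, j) with j the centered position index:
  k=0: S(0,+0) = 26.2500
  k=1: S(1,-1) = 21.7077; S(1,+0) = 26.2500; S(1,+1) = 31.7428
  k=2: S(2,-2) = 17.9514; S(2,-1) = 21.7077; S(2,+0) = 26.2500; S(2,+1) = 31.7428; S(2,+2) = 38.3850
  k=3: S(3,-3) = 14.8450; S(3,-2) = 17.9514; S(3,-1) = 21.7077; S(3,+0) = 26.2500; S(3,+1) = 31.7428; S(3,+2) = 38.3850; S(3,+3) = 46.4170
Terminal payoffs V(N, j) = max(S_T - K, 0):
  V(3,-3) = 0.000000; V(3,-2) = 0.000000; V(3,-1) = 0.000000; V(3,+0) = 1.650000; V(3,+1) = 7.142802; V(3,+2) = 13.784970; V(3,+3) = 21.817010
Backward induction: V(k, j) = exp(-r*dt) * [p_u * V(k+1, j+1) + p_m * V(k+1, j) + p_d * V(k+1, j-1)]
  V(2,-2) = exp(-r*dt) * [p_u*0.000000 + p_m*0.000000 + p_d*0.000000] = 0.000000
  V(2,-1) = exp(-r*dt) * [p_u*1.650000 + p_m*0.000000 + p_d*0.000000] = 0.259082
  V(2,+0) = exp(-r*dt) * [p_u*7.142802 + p_m*1.650000 + p_d*0.000000] = 2.218811
  V(2,+1) = exp(-r*dt) * [p_u*13.784970 + p_m*7.142802 + p_d*1.650000] = 7.204029
  V(2,+2) = exp(-r*dt) * [p_u*21.817010 + p_m*13.784970 + p_d*7.142802] = 13.846156
  V(1,-1) = exp(-r*dt) * [p_u*2.218811 + p_m*0.259082 + p_d*0.000000] = 0.520686
  V(1,+0) = exp(-r*dt) * [p_u*7.204029 + p_m*2.218811 + p_d*0.259082] = 2.652149
  V(1,+1) = exp(-r*dt) * [p_u*13.846156 + p_m*7.204029 + p_d*2.218811] = 7.354168
  V(0,+0) = exp(-r*dt) * [p_u*7.354168 + p_m*2.652149 + p_d*0.520686] = 3.009801


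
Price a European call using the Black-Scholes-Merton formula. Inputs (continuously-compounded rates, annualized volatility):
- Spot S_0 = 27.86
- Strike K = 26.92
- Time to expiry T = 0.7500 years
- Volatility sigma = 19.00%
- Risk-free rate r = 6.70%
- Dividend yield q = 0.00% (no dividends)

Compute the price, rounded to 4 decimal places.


d1 = (ln(S/K) + (r - q + 0.5*sigma^2) * T) / (sigma * sqrt(T)) = 0.59625067
d2 = d1 - sigma * sqrt(T) = 0.43170585
exp(-rT) = 0.95099165; exp(-qT) = 1.00000000
C = S_0 * exp(-qT) * N(d1) - K * exp(-rT) * N(d2)
N(d1) = 0.72449611; N(d2) = 0.66702239
C = 27.8600 * 1.00000000 * 0.72449611 - 26.9200 * 0.95099165 * 0.66702239 = 3.1082

Answer: Price = 3.1082


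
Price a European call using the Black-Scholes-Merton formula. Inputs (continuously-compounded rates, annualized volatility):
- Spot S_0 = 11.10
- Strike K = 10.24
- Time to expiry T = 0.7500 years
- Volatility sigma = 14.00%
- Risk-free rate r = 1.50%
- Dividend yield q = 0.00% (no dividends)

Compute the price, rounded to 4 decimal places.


d1 = (ln(S/K) + (r - q + 0.5*sigma^2) * T) / (sigma * sqrt(T)) = 0.81854650
d2 = d1 - sigma * sqrt(T) = 0.69730294
exp(-rT) = 0.98881304; exp(-qT) = 1.00000000
C = S_0 * exp(-qT) * N(d1) - K * exp(-rT) * N(d2)
N(d1) = 0.79347740; N(d2) = 0.75719339
C = 11.1000 * 1.00000000 * 0.79347740 - 10.2400 * 0.98881304 * 0.75719339 = 1.1407

Answer: Price = 1.1407


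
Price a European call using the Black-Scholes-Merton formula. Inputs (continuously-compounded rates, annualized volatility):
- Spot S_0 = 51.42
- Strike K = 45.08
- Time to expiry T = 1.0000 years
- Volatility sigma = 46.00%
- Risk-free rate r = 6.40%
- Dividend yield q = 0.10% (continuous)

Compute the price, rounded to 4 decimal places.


Answer: Price = 13.7948

Derivation:
d1 = (ln(S/K) + (r - q + 0.5*sigma^2) * T) / (sigma * sqrt(T)) = 0.65301851
d2 = d1 - sigma * sqrt(T) = 0.19301851
exp(-rT) = 0.93800500; exp(-qT) = 0.99900050
C = S_0 * exp(-qT) * N(d1) - K * exp(-rT) * N(d2)
N(d1) = 0.74312783; N(d2) = 0.57652776
C = 51.4200 * 0.99900050 * 0.74312783 - 45.0800 * 0.93800500 * 0.57652776 = 13.7948


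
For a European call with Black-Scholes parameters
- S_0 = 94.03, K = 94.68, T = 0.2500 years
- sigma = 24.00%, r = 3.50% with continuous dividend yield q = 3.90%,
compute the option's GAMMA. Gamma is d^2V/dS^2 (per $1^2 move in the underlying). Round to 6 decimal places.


Answer: Gamma = 0.035012

Derivation:
d1 = -0.0057408696; d2 = -0.1257408696
phi(d1) = 0.3989357064; exp(-qT) = 0.9902973771; exp(-rT) = 0.9912881698
Gamma = exp(-qT) * phi(d1) / (S * sigma * sqrt(T)) = 0.9902973771 * 0.3989357064 / (94.0300 * 0.2400 * 0.5000000000) = 0.035012


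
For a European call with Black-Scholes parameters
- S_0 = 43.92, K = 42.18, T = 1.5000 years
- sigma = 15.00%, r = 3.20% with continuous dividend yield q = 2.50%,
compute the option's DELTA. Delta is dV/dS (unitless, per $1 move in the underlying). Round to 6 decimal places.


d1 = 0.3690489545; d2 = 0.1853372238
phi(d1) = 0.3726792687; exp(-qT) = 0.9631944177; exp(-rT) = 0.9531337871
N(d1) = 0.6439543821
Delta = exp(-qT) * N(d1) = 0.9631944177 * 0.6439543821 = 0.620253

Answer: Delta = 0.620253


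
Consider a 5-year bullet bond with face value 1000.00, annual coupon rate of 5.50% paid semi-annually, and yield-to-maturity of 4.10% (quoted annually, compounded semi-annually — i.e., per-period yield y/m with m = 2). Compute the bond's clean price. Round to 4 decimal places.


Answer: Price = 1062.7139

Derivation:
Coupon per period c = face * coupon_rate / m = 27.500000
Periods per year m = 2; per-period yield y/m = 0.020500
Number of cashflows N = 10
Cashflows (t years, CF_t, discount factor 1/(1+y/m)^(m*t), PV):
  t = 0.5000: CF_t = 27.500000, DF = 0.979912, PV = 26.947575
  t = 1.0000: CF_t = 27.500000, DF = 0.960227, PV = 26.406247
  t = 1.5000: CF_t = 27.500000, DF = 0.940938, PV = 25.875793
  t = 2.0000: CF_t = 27.500000, DF = 0.922036, PV = 25.355995
  t = 2.5000: CF_t = 27.500000, DF = 0.903514, PV = 24.846639
  t = 3.0000: CF_t = 27.500000, DF = 0.885364, PV = 24.347515
  t = 3.5000: CF_t = 27.500000, DF = 0.867579, PV = 23.858417
  t = 4.0000: CF_t = 27.500000, DF = 0.850151, PV = 23.379145
  t = 4.5000: CF_t = 27.500000, DF = 0.833073, PV = 22.909500
  t = 5.0000: CF_t = 1027.500000, DF = 0.816338, PV = 838.787095
Price P = sum_t PV_t = 1062.713920


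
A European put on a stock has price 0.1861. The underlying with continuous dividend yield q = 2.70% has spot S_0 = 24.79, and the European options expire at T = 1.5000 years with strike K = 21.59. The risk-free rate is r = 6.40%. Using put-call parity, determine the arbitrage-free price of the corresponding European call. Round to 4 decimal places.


Put-call parity: C - P = S_0 * exp(-qT) - K * exp(-rT).
S_0 * exp(-qT) = 24.7900 * 0.96030916 = 23.80606419
K * exp(-rT) = 21.5900 * 0.90846402 = 19.61373811
C = P + S*exp(-qT) - K*exp(-rT)
C = 0.1861 + 23.80606419 - 19.61373811 = 4.3784

Answer: Call price = 4.3784


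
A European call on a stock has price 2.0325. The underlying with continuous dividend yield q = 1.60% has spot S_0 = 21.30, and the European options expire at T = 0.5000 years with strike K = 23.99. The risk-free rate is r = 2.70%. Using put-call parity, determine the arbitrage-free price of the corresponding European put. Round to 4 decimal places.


Answer: Put price = 4.5705

Derivation:
Put-call parity: C - P = S_0 * exp(-qT) - K * exp(-rT).
S_0 * exp(-qT) = 21.3000 * 0.99203191 = 21.13027979
K * exp(-rT) = 23.9900 * 0.98659072 = 23.66831128
P = C - S*exp(-qT) + K*exp(-rT)
P = 2.0325 - 21.13027979 + 23.66831128 = 4.5705


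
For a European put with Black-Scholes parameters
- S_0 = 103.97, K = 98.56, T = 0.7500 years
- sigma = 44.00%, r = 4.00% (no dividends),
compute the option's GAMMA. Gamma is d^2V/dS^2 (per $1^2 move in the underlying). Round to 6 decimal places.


Answer: Gamma = 0.009260

Derivation:
d1 = 0.4094906547; d2 = 0.0284394770
phi(d1) = 0.3668582184; exp(-qT) = 1.0000000000; exp(-rT) = 0.9704455335
Gamma = exp(-qT) * phi(d1) / (S * sigma * sqrt(T)) = 1.0000000000 * 0.3668582184 / (103.9700 * 0.4400 * 0.8660254038) = 0.009260


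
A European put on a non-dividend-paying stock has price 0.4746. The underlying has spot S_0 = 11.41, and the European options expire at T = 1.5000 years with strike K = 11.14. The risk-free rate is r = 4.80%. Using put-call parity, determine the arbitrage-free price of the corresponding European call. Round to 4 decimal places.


Put-call parity: C - P = S_0 * exp(-qT) - K * exp(-rT).
S_0 * exp(-qT) = 11.4100 * 1.00000000 = 11.41000000
K * exp(-rT) = 11.1400 * 0.93053090 = 10.36611418
C = P + S*exp(-qT) - K*exp(-rT)
C = 0.4746 + 11.41000000 - 10.36611418 = 1.5185

Answer: Call price = 1.5185


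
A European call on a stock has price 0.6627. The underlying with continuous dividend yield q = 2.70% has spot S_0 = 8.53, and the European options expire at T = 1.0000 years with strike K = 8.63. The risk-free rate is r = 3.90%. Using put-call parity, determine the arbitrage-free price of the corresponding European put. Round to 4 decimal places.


Answer: Put price = 0.6598

Derivation:
Put-call parity: C - P = S_0 * exp(-qT) - K * exp(-rT).
S_0 * exp(-qT) = 8.5300 * 0.97336124 = 8.30277139
K * exp(-rT) = 8.6300 * 0.96175071 = 8.29990862
P = C - S*exp(-qT) + K*exp(-rT)
P = 0.6627 - 8.30277139 + 8.29990862 = 0.6598


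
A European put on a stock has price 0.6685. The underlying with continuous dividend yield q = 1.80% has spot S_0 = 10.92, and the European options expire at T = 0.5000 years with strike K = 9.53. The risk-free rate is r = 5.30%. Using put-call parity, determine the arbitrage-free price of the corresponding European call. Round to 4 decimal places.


Answer: Call price = 2.2099

Derivation:
Put-call parity: C - P = S_0 * exp(-qT) - K * exp(-rT).
S_0 * exp(-qT) = 10.9200 * 0.99104038 = 10.82216094
K * exp(-rT) = 9.5300 * 0.97384804 = 9.28077186
C = P + S*exp(-qT) - K*exp(-rT)
C = 0.6685 + 10.82216094 - 9.28077186 = 2.2099


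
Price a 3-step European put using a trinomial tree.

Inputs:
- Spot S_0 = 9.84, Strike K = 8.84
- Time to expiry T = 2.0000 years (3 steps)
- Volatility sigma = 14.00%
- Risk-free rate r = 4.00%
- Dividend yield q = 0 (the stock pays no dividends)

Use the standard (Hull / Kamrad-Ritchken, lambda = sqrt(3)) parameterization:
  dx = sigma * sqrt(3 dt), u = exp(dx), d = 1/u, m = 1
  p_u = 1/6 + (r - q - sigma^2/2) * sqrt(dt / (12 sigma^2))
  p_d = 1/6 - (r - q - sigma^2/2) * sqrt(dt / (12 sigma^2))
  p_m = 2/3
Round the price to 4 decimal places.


dt = T/N = 0.666667; dx = sigma*sqrt(3*dt) = 0.197990
u = exp(dx) = 1.218950; d = 1/u = 0.820378
p_u = 0.217511, p_m = 0.666667, p_d = 0.115822
Discount per step: exp(-r*dt) = 0.973686
Stock lattice S(k, j) with j the centered position index:
  k=0: S(0,+0) = 9.8400
  k=1: S(1,-1) = 8.0725; S(1,+0) = 9.8400; S(1,+1) = 11.9945
  k=2: S(2,-2) = 6.6225; S(2,-1) = 8.0725; S(2,+0) = 9.8400; S(2,+1) = 11.9945; S(2,+2) = 14.6207
  k=3: S(3,-3) = 5.4330; S(3,-2) = 6.6225; S(3,-1) = 8.0725; S(3,+0) = 9.8400; S(3,+1) = 11.9945; S(3,+2) = 14.6207; S(3,+3) = 17.8219
Terminal payoffs V(N, j) = max(K - S_T, 0):
  V(3,-3) = 3.407030; V(3,-2) = 2.217480; V(3,-1) = 0.767479; V(3,+0) = 0.000000; V(3,+1) = 0.000000; V(3,+2) = 0.000000; V(3,+3) = 0.000000
Backward induction: V(k, j) = exp(-r*dt) * [p_u * V(k+1, j+1) + p_m * V(k+1, j) + p_d * V(k+1, j-1)]
  V(2,-2) = exp(-r*dt) * [p_u*0.767479 + p_m*2.217480 + p_d*3.407030] = 1.986188
  V(2,-1) = exp(-r*dt) * [p_u*0.000000 + p_m*0.767479 + p_d*2.217480] = 0.748264
  V(2,+0) = exp(-r*dt) * [p_u*0.000000 + p_m*0.000000 + p_d*0.767479] = 0.086552
  V(2,+1) = exp(-r*dt) * [p_u*0.000000 + p_m*0.000000 + p_d*0.000000] = 0.000000
  V(2,+2) = exp(-r*dt) * [p_u*0.000000 + p_m*0.000000 + p_d*0.000000] = 0.000000
  V(1,-1) = exp(-r*dt) * [p_u*0.086552 + p_m*0.748264 + p_d*1.986188] = 0.728038
  V(1,+0) = exp(-r*dt) * [p_u*0.000000 + p_m*0.086552 + p_d*0.748264] = 0.140568
  V(1,+1) = exp(-r*dt) * [p_u*0.000000 + p_m*0.000000 + p_d*0.086552] = 0.009761
  V(0,+0) = exp(-r*dt) * [p_u*0.009761 + p_m*0.140568 + p_d*0.728038] = 0.175418

Answer: Price = V(0,0) = 0.1754


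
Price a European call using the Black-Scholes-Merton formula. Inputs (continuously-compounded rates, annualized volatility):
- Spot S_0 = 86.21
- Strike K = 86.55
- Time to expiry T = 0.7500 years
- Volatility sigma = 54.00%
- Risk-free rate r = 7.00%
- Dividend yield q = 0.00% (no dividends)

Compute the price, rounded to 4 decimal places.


Answer: Price = 17.6864

Derivation:
d1 = (ln(S/K) + (r - q + 0.5*sigma^2) * T) / (sigma * sqrt(T)) = 0.33767271
d2 = d1 - sigma * sqrt(T) = -0.12998101
exp(-rT) = 0.94885432; exp(-qT) = 1.00000000
C = S_0 * exp(-qT) * N(d1) - K * exp(-rT) * N(d2)
N(d1) = 0.63219508; N(d2) = 0.44829073
C = 86.2100 * 1.00000000 * 0.63219508 - 86.5500 * 0.94885432 * 0.44829073 = 17.6864


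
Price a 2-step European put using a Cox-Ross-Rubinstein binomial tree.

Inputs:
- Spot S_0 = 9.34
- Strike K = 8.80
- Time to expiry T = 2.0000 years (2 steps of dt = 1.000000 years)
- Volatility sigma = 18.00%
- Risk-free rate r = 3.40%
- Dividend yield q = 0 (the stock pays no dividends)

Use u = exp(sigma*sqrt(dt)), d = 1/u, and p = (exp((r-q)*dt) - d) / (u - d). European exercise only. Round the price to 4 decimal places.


dt = T/N = 1.000000
u = exp(sigma*sqrt(dt)) = 1.197217; d = 1/u = 0.835270
p = (exp((r-q)*dt) - d) / (u - d) = 0.550673
Discount per step: exp(-r*dt) = 0.966572
Stock lattice S(k, i) with i counting down-moves:
  k=0: S(0,0) = 9.3400
  k=1: S(1,0) = 11.1820; S(1,1) = 7.8014
  k=2: S(2,0) = 13.3873; S(2,1) = 9.3400; S(2,2) = 6.5163
Terminal payoffs V(N, i) = max(K - S_T, 0):
  V(2,0) = 0.000000; V(2,1) = 0.000000; V(2,2) = 2.283703
Backward induction: V(k, i) = exp(-r*dt) * [p * V(k+1, i) + (1-p) * V(k+1, i+1)].
  V(1,0) = exp(-r*dt) * [p*0.000000 + (1-p)*0.000000] = 0.000000
  V(1,1) = exp(-r*dt) * [p*0.000000 + (1-p)*2.283703] = 0.991828
  V(0,0) = exp(-r*dt) * [p*0.000000 + (1-p)*0.991828] = 0.430758

Answer: Price = V(0,0) = 0.4308


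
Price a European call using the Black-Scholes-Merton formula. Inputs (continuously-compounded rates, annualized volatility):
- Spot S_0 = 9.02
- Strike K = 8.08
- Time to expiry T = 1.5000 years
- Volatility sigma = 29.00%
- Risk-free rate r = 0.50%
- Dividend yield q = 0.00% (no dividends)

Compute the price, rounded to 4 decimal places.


Answer: Price = 1.7655

Derivation:
d1 = (ln(S/K) + (r - q + 0.5*sigma^2) * T) / (sigma * sqrt(T)) = 0.50855760
d2 = d1 - sigma * sqrt(T) = 0.15338159
exp(-rT) = 0.99252805; exp(-qT) = 1.00000000
C = S_0 * exp(-qT) * N(d1) - K * exp(-rT) * N(d2)
N(d1) = 0.69446882; N(d2) = 0.56095132
C = 9.0200 * 1.00000000 * 0.69446882 - 8.0800 * 0.99252805 * 0.56095132 = 1.7655


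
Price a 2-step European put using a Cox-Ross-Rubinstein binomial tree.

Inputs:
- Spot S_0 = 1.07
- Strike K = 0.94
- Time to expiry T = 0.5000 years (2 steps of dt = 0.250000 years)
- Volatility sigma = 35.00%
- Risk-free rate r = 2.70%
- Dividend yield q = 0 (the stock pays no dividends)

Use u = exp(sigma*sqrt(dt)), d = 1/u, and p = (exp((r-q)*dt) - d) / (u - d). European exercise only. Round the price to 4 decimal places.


dt = T/N = 0.250000
u = exp(sigma*sqrt(dt)) = 1.191246; d = 1/u = 0.839457
p = (exp((r-q)*dt) - d) / (u - d) = 0.475614
Discount per step: exp(-r*dt) = 0.993273
Stock lattice S(k, i) with i counting down-moves:
  k=0: S(0,0) = 1.0700
  k=1: S(1,0) = 1.2746; S(1,1) = 0.8982
  k=2: S(2,0) = 1.5184; S(2,1) = 1.0700; S(2,2) = 0.7540
Terminal payoffs V(N, i) = max(K - S_T, 0):
  V(2,0) = 0.000000; V(2,1) = 0.000000; V(2,2) = 0.185984
Backward induction: V(k, i) = exp(-r*dt) * [p * V(k+1, i) + (1-p) * V(k+1, i+1)].
  V(1,0) = exp(-r*dt) * [p*0.000000 + (1-p)*0.000000] = 0.000000
  V(1,1) = exp(-r*dt) * [p*0.000000 + (1-p)*0.185984] = 0.096871
  V(0,0) = exp(-r*dt) * [p*0.000000 + (1-p)*0.096871] = 0.050456

Answer: Price = V(0,0) = 0.0505


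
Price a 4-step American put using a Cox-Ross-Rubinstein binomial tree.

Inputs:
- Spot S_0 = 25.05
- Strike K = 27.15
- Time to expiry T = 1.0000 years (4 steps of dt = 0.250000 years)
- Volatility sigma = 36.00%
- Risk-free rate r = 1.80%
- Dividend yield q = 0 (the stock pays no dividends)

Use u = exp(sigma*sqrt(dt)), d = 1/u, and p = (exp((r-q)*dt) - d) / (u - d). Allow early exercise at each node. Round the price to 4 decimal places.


dt = T/N = 0.250000
u = exp(sigma*sqrt(dt)) = 1.197217; d = 1/u = 0.835270
p = (exp((r-q)*dt) - d) / (u - d) = 0.467582
Discount per step: exp(-r*dt) = 0.995510
Stock lattice S(k, i) with i counting down-moves:
  k=0: S(0,0) = 25.0500
  k=1: S(1,0) = 29.9903; S(1,1) = 20.9235
  k=2: S(2,0) = 35.9049; S(2,1) = 25.0500; S(2,2) = 17.4768
  k=3: S(3,0) = 42.9860; S(3,1) = 29.9903; S(3,2) = 20.9235; S(3,3) = 14.5978
  k=4: S(4,0) = 51.4636; S(4,1) = 35.9049; S(4,2) = 25.0500; S(4,3) = 17.4768; S(4,4) = 12.1931
Terminal payoffs V(N, i) = max(K - S_T, 0):
  V(4,0) = 0.000000; V(4,1) = 0.000000; V(4,2) = 2.100000; V(4,3) = 9.673208; V(4,4) = 14.956856
Backward induction: V(k, i) = exp(-r*dt) * [p * V(k+1, i) + (1-p) * V(k+1, i+1)]; then take max(V_cont, immediate exercise) for American.
  V(3,0) = exp(-r*dt) * [p*0.000000 + (1-p)*0.000000] = 0.000000; exercise = 0.000000; V(3,0) = max -> 0.000000
  V(3,1) = exp(-r*dt) * [p*0.000000 + (1-p)*2.100000] = 1.113058; exercise = 0.000000; V(3,1) = max -> 1.113058
  V(3,2) = exp(-r*dt) * [p*2.100000 + (1-p)*9.673208] = 6.104581; exercise = 6.226481; V(3,2) = max -> 6.226481
  V(3,3) = exp(-r*dt) * [p*9.673208 + (1-p)*14.956856] = 12.430256; exercise = 12.552156; V(3,3) = max -> 12.552156
  V(2,0) = exp(-r*dt) * [p*0.000000 + (1-p)*1.113058] = 0.589951; exercise = 0.000000; V(2,0) = max -> 0.589951
  V(2,1) = exp(-r*dt) * [p*1.113058 + (1-p)*6.226481] = 3.818316; exercise = 2.100000; V(2,1) = max -> 3.818316
  V(2,2) = exp(-r*dt) * [p*6.226481 + (1-p)*12.552156] = 9.551308; exercise = 9.673208; V(2,2) = max -> 9.673208
  V(1,0) = exp(-r*dt) * [p*0.589951 + (1-p)*3.818316] = 2.298425; exercise = 0.000000; V(1,0) = max -> 2.298425
  V(1,1) = exp(-r*dt) * [p*3.818316 + (1-p)*9.673208] = 6.904427; exercise = 6.226481; V(1,1) = max -> 6.904427
  V(0,0) = exp(-r*dt) * [p*2.298425 + (1-p)*6.904427] = 4.729413; exercise = 2.100000; V(0,0) = max -> 4.729413

Answer: Price = V(0,0) = 4.7294


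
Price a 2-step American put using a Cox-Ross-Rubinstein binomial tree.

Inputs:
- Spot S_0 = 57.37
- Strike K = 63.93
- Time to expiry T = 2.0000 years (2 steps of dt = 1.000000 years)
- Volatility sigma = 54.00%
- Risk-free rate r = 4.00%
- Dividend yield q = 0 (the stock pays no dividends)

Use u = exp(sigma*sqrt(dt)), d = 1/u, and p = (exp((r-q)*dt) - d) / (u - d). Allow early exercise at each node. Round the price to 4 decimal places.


dt = T/N = 1.000000
u = exp(sigma*sqrt(dt)) = 1.716007; d = 1/u = 0.582748
p = (exp((r-q)*dt) - d) / (u - d) = 0.404199
Discount per step: exp(-r*dt) = 0.960789
Stock lattice S(k, i) with i counting down-moves:
  k=0: S(0,0) = 57.3700
  k=1: S(1,0) = 98.4473; S(1,1) = 33.4323
  k=2: S(2,0) = 168.9363; S(2,1) = 57.3700; S(2,2) = 19.4826
Terminal payoffs V(N, i) = max(K - S_T, 0):
  V(2,0) = 0.000000; V(2,1) = 6.560000; V(2,2) = 44.447405
Backward induction: V(k, i) = exp(-r*dt) * [p * V(k+1, i) + (1-p) * V(k+1, i+1)]; then take max(V_cont, immediate exercise) for American.
  V(1,0) = exp(-r*dt) * [p*0.000000 + (1-p)*6.560000] = 3.755199; exercise = 0.000000; V(1,0) = max -> 3.755199
  V(1,1) = exp(-r*dt) * [p*6.560000 + (1-p)*44.447405] = 27.991002; exercise = 30.497733; V(1,1) = max -> 30.497733
  V(0,0) = exp(-r*dt) * [p*3.755199 + (1-p)*30.497733] = 18.916421; exercise = 6.560000; V(0,0) = max -> 18.916421

Answer: Price = V(0,0) = 18.9164


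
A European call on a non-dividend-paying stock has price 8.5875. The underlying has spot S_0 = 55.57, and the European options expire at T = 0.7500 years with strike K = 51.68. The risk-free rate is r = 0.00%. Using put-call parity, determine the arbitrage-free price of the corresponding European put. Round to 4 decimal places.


Put-call parity: C - P = S_0 * exp(-qT) - K * exp(-rT).
S_0 * exp(-qT) = 55.5700 * 1.00000000 = 55.57000000
K * exp(-rT) = 51.6800 * 1.00000000 = 51.68000000
P = C - S*exp(-qT) + K*exp(-rT)
P = 8.5875 - 55.57000000 + 51.68000000 = 4.6975

Answer: Put price = 4.6975


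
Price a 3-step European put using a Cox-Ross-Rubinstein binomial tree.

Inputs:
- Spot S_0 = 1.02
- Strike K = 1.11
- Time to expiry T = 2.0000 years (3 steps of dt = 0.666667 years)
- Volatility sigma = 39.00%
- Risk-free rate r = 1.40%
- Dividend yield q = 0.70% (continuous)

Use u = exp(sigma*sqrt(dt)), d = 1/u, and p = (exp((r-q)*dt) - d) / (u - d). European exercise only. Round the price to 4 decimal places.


Answer: Price = V(0,0) = 0.2807

Derivation:
dt = T/N = 0.666667
u = exp(sigma*sqrt(dt)) = 1.374972; d = 1/u = 0.727287
p = (exp((r-q)*dt) - d) / (u - d) = 0.428280
Discount per step: exp(-r*dt) = 0.990710
Stock lattice S(k, i) with i counting down-moves:
  k=0: S(0,0) = 1.0200
  k=1: S(1,0) = 1.4025; S(1,1) = 0.7418
  k=2: S(2,0) = 1.9284; S(2,1) = 1.0200; S(2,2) = 0.5395
  k=3: S(3,0) = 2.6514; S(3,1) = 1.4025; S(3,2) = 0.7418; S(3,3) = 0.3924
Terminal payoffs V(N, i) = max(K - S_T, 0):
  V(3,0) = 0.000000; V(3,1) = 0.000000; V(3,2) = 0.368167; V(3,3) = 0.717610
Backward induction: V(k, i) = exp(-r*dt) * [p * V(k+1, i) + (1-p) * V(k+1, i+1)].
  V(2,0) = exp(-r*dt) * [p*0.000000 + (1-p)*0.000000] = 0.000000
  V(2,1) = exp(-r*dt) * [p*0.000000 + (1-p)*0.368167] = 0.208533
  V(2,2) = exp(-r*dt) * [p*0.368167 + (1-p)*0.717610] = 0.562674
  V(1,0) = exp(-r*dt) * [p*0.000000 + (1-p)*0.208533] = 0.118115
  V(1,1) = exp(-r*dt) * [p*0.208533 + (1-p)*0.562674] = 0.407185
  V(0,0) = exp(-r*dt) * [p*0.118115 + (1-p)*0.407185] = 0.280750


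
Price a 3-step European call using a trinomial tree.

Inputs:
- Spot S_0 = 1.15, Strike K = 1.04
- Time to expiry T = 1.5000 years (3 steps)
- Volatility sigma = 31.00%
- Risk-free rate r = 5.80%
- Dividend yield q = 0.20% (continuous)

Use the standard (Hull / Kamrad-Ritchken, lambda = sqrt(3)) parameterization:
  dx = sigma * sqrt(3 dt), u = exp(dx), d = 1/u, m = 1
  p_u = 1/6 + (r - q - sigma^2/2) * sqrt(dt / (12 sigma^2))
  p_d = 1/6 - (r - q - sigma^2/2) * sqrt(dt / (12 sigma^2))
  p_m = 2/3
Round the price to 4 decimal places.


dt = T/N = 0.500000; dx = sigma*sqrt(3*dt) = 0.379671
u = exp(dx) = 1.461803; d = 1/u = 0.684086
p_u = 0.171901, p_m = 0.666667, p_d = 0.161432
Discount per step: exp(-r*dt) = 0.971416
Stock lattice S(k, j) with j the centered position index:
  k=0: S(0,+0) = 1.1500
  k=1: S(1,-1) = 0.7867; S(1,+0) = 1.1500; S(1,+1) = 1.6811
  k=2: S(2,-2) = 0.5382; S(2,-1) = 0.7867; S(2,+0) = 1.1500; S(2,+1) = 1.6811; S(2,+2) = 2.4574
  k=3: S(3,-3) = 0.3682; S(3,-2) = 0.5382; S(3,-1) = 0.7867; S(3,+0) = 1.1500; S(3,+1) = 1.6811; S(3,+2) = 2.4574; S(3,+3) = 3.5922
Terminal payoffs V(N, j) = max(S_T - K, 0):
  V(3,-3) = 0.000000; V(3,-2) = 0.000000; V(3,-1) = 0.000000; V(3,+0) = 0.110000; V(3,+1) = 0.641074; V(3,+2) = 1.417400; V(3,+3) = 2.552235
Backward induction: V(k, j) = exp(-r*dt) * [p_u * V(k+1, j+1) + p_m * V(k+1, j) + p_d * V(k+1, j-1)]
  V(2,-2) = exp(-r*dt) * [p_u*0.000000 + p_m*0.000000 + p_d*0.000000] = 0.000000
  V(2,-1) = exp(-r*dt) * [p_u*0.110000 + p_m*0.000000 + p_d*0.000000] = 0.018369
  V(2,+0) = exp(-r*dt) * [p_u*0.641074 + p_m*0.110000 + p_d*0.000000] = 0.178289
  V(2,+1) = exp(-r*dt) * [p_u*1.417400 + p_m*0.641074 + p_d*0.110000] = 0.669105
  V(2,+2) = exp(-r*dt) * [p_u*2.552235 + p_m*1.417400 + p_d*0.641074] = 1.444648
  V(1,-1) = exp(-r*dt) * [p_u*0.178289 + p_m*0.018369 + p_d*0.000000] = 0.041668
  V(1,+0) = exp(-r*dt) * [p_u*0.669105 + p_m*0.178289 + p_d*0.018369] = 0.230075
  V(1,+1) = exp(-r*dt) * [p_u*1.444648 + p_m*0.669105 + p_d*0.178289] = 0.702517
  V(0,+0) = exp(-r*dt) * [p_u*0.702517 + p_m*0.230075 + p_d*0.041668] = 0.272845

Answer: Price = V(0,0) = 0.2728


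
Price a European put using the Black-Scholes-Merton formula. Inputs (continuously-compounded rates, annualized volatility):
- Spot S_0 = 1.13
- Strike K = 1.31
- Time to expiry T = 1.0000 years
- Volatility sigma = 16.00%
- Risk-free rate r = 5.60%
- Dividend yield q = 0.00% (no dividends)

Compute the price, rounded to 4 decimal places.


d1 = (ln(S/K) + (r - q + 0.5*sigma^2) * T) / (sigma * sqrt(T)) = -0.49380940
d2 = d1 - sigma * sqrt(T) = -0.65380940
exp(-rT) = 0.94553914; exp(-qT) = 1.00000000
P = K * exp(-rT) * N(-d2) - S_0 * exp(-qT) * N(-d1)
N(-d1) = 0.68927960; N(-d2) = 0.74338270
P = 1.3100 * 0.94553914 * 0.74338270 - 1.1300 * 1.00000000 * 0.68927960 = 0.1419

Answer: Price = 0.1419


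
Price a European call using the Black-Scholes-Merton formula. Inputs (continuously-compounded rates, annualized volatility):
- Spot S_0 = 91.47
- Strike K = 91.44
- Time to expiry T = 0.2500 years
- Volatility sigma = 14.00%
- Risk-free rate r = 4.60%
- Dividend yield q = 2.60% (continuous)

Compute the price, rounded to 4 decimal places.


d1 = (ln(S/K) + (r - q + 0.5*sigma^2) * T) / (sigma * sqrt(T)) = 0.11111472
d2 = d1 - sigma * sqrt(T) = 0.04111472
exp(-rT) = 0.98856587; exp(-qT) = 0.99352108
C = S_0 * exp(-qT) * N(d1) - K * exp(-rT) * N(d2)
N(d1) = 0.54423731; N(d2) = 0.51639778
C = 91.4700 * 0.99352108 * 0.54423731 - 91.4400 * 0.98856587 * 0.51639778 = 2.7794

Answer: Price = 2.7794


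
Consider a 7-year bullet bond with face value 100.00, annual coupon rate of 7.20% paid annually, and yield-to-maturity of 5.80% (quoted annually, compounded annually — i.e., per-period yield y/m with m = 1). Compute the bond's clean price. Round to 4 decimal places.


Answer: Price = 107.8712

Derivation:
Coupon per period c = face * coupon_rate / m = 7.200000
Periods per year m = 1; per-period yield y/m = 0.058000
Number of cashflows N = 7
Cashflows (t years, CF_t, discount factor 1/(1+y/m)^(m*t), PV):
  t = 1.0000: CF_t = 7.200000, DF = 0.945180, PV = 6.805293
  t = 2.0000: CF_t = 7.200000, DF = 0.893364, PV = 6.432224
  t = 3.0000: CF_t = 7.200000, DF = 0.844390, PV = 6.079607
  t = 4.0000: CF_t = 7.200000, DF = 0.798100, PV = 5.746320
  t = 5.0000: CF_t = 7.200000, DF = 0.754348, PV = 5.431305
  t = 6.0000: CF_t = 7.200000, DF = 0.712994, PV = 5.133558
  t = 7.0000: CF_t = 107.200000, DF = 0.673908, PV = 72.242890
Price P = sum_t PV_t = 107.871197


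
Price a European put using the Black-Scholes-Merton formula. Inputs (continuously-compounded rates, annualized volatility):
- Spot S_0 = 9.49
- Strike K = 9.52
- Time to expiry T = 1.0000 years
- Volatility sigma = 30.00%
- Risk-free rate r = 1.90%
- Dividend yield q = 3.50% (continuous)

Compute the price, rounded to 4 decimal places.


Answer: Price = 1.1940

Derivation:
d1 = (ln(S/K) + (r - q + 0.5*sigma^2) * T) / (sigma * sqrt(T)) = 0.08614588
d2 = d1 - sigma * sqrt(T) = -0.21385412
exp(-rT) = 0.98117936; exp(-qT) = 0.96560542
P = K * exp(-rT) * N(-d2) - S_0 * exp(-qT) * N(-d1)
N(-d1) = 0.46567523; N(-d2) = 0.58466959
P = 9.5200 * 0.98117936 * 0.58466959 - 9.4900 * 0.96560542 * 0.46567523 = 1.1940


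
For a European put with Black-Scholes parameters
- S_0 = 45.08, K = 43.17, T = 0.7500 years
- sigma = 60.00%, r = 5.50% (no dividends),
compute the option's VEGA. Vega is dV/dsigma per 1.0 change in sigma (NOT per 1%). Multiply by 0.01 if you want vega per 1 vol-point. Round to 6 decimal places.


d1 = 0.4225104688; d2 = -0.0971047735
phi(d1) = 0.3648765940; exp(-qT) = 1.0000000000; exp(-rT) = 0.9595892027
Vega = S * exp(-qT) * phi(d1) * sqrt(T) = 45.0800 * 1.0000000000 * 0.3648765940 * 0.8660254038 = 14.244937

Answer: Vega = 14.244937


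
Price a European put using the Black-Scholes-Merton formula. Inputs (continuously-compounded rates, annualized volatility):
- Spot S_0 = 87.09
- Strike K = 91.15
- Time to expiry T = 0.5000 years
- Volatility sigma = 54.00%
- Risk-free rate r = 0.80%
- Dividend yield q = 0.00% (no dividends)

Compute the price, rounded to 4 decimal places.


Answer: Price = 15.3930

Derivation:
d1 = (ln(S/K) + (r - q + 0.5*sigma^2) * T) / (sigma * sqrt(T)) = 0.08206515
d2 = d1 - sigma * sqrt(T) = -0.29977251
exp(-rT) = 0.99600799; exp(-qT) = 1.00000000
P = K * exp(-rT) * N(-d2) - S_0 * exp(-qT) * N(-d1)
N(-d1) = 0.46729745; N(-d2) = 0.61782466
P = 91.1500 * 0.99600799 * 0.61782466 - 87.0900 * 1.00000000 * 0.46729745 = 15.3930


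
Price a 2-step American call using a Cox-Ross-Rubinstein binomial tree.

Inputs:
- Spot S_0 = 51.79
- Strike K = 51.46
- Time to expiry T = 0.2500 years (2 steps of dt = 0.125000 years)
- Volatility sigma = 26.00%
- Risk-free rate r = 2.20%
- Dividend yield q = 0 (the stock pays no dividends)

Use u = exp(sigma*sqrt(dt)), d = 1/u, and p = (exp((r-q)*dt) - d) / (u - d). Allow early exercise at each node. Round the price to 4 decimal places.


dt = T/N = 0.125000
u = exp(sigma*sqrt(dt)) = 1.096281; d = 1/u = 0.912175
p = (exp((r-q)*dt) - d) / (u - d) = 0.491993
Discount per step: exp(-r*dt) = 0.997254
Stock lattice S(k, i) with i counting down-moves:
  k=0: S(0,0) = 51.7900
  k=1: S(1,0) = 56.7764; S(1,1) = 47.2415
  k=2: S(2,0) = 62.2429; S(2,1) = 51.7900; S(2,2) = 43.0925
Terminal payoffs V(N, i) = max(S_T - K, 0):
  V(2,0) = 10.782923; V(2,1) = 0.330000; V(2,2) = 0.000000
Backward induction: V(k, i) = exp(-r*dt) * [p * V(k+1, i) + (1-p) * V(k+1, i+1)]; then take max(V_cont, immediate exercise) for American.
  V(1,0) = exp(-r*dt) * [p*10.782923 + (1-p)*0.330000] = 5.457733; exercise = 5.316412; V(1,0) = max -> 5.457733
  V(1,1) = exp(-r*dt) * [p*0.330000 + (1-p)*0.000000] = 0.161912; exercise = 0.000000; V(1,1) = max -> 0.161912
  V(0,0) = exp(-r*dt) * [p*5.457733 + (1-p)*0.161912] = 2.759817; exercise = 0.330000; V(0,0) = max -> 2.759817

Answer: Price = V(0,0) = 2.7598


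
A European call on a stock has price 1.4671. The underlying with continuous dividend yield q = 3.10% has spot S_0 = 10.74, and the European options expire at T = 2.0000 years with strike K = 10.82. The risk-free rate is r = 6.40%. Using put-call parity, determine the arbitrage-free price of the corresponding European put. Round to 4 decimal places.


Answer: Put price = 0.8928

Derivation:
Put-call parity: C - P = S_0 * exp(-qT) - K * exp(-rT).
S_0 * exp(-qT) = 10.7400 * 0.93988289 = 10.09434220
K * exp(-rT) = 10.8200 * 0.87985338 = 9.52001356
P = C - S*exp(-qT) + K*exp(-rT)
P = 1.4671 - 10.09434220 + 9.52001356 = 0.8928


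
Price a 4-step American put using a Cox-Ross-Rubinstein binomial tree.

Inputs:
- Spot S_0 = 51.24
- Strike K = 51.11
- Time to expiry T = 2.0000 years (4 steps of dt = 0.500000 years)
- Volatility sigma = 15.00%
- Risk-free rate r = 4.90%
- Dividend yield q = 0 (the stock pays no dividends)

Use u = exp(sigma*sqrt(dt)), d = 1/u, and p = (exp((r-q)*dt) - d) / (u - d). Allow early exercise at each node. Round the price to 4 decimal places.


dt = T/N = 0.500000
u = exp(sigma*sqrt(dt)) = 1.111895; d = 1/u = 0.899365
p = (exp((r-q)*dt) - d) / (u - d) = 0.590210
Discount per step: exp(-r*dt) = 0.975798
Stock lattice S(k, i) with i counting down-moves:
  k=0: S(0,0) = 51.2400
  k=1: S(1,0) = 56.9735; S(1,1) = 46.0835
  k=2: S(2,0) = 63.3486; S(2,1) = 51.2400; S(2,2) = 41.4459
  k=3: S(3,0) = 70.4370; S(3,1) = 56.9735; S(3,2) = 46.0835; S(3,3) = 37.2750
  k=4: S(4,0) = 78.3186; S(4,1) = 63.3486; S(4,2) = 51.2400; S(4,3) = 41.4459; S(4,4) = 33.5238
Terminal payoffs V(N, i) = max(K - S_T, 0):
  V(4,0) = 0.000000; V(4,1) = 0.000000; V(4,2) = 0.000000; V(4,3) = 9.664122; V(4,4) = 17.586174
Backward induction: V(k, i) = exp(-r*dt) * [p * V(k+1, i) + (1-p) * V(k+1, i+1)]; then take max(V_cont, immediate exercise) for American.
  V(3,0) = exp(-r*dt) * [p*0.000000 + (1-p)*0.000000] = 0.000000; exercise = 0.000000; V(3,0) = max -> 0.000000
  V(3,1) = exp(-r*dt) * [p*0.000000 + (1-p)*0.000000] = 0.000000; exercise = 0.000000; V(3,1) = max -> 0.000000
  V(3,2) = exp(-r*dt) * [p*0.000000 + (1-p)*9.664122] = 3.864414; exercise = 5.026523; V(3,2) = max -> 5.026523
  V(3,3) = exp(-r*dt) * [p*9.664122 + (1-p)*17.586174] = 12.598036; exercise = 13.835016; V(3,3) = max -> 13.835016
  V(2,0) = exp(-r*dt) * [p*0.000000 + (1-p)*0.000000] = 0.000000; exercise = 0.000000; V(2,0) = max -> 0.000000
  V(2,1) = exp(-r*dt) * [p*0.000000 + (1-p)*5.026523] = 2.009967; exercise = 0.000000; V(2,1) = max -> 2.009967
  V(2,2) = exp(-r*dt) * [p*5.026523 + (1-p)*13.835016] = 8.427141; exercise = 9.664122; V(2,2) = max -> 9.664122
  V(1,0) = exp(-r*dt) * [p*0.000000 + (1-p)*2.009967] = 0.803730; exercise = 0.000000; V(1,0) = max -> 0.803730
  V(1,1) = exp(-r*dt) * [p*2.009967 + (1-p)*9.664122] = 5.022005; exercise = 5.026523; V(1,1) = max -> 5.026523
  V(0,0) = exp(-r*dt) * [p*0.803730 + (1-p)*5.026523] = 2.472856; exercise = 0.000000; V(0,0) = max -> 2.472856

Answer: Price = V(0,0) = 2.4729


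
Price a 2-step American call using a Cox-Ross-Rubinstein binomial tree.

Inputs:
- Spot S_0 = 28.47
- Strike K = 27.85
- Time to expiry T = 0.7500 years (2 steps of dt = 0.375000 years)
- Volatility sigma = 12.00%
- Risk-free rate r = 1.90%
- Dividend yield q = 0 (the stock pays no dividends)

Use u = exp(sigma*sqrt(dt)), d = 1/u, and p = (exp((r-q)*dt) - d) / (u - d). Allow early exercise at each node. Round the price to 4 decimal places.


dt = T/N = 0.375000
u = exp(sigma*sqrt(dt)) = 1.076252; d = 1/u = 0.929150
p = (exp((r-q)*dt) - d) / (u - d) = 0.530246
Discount per step: exp(-r*dt) = 0.992900
Stock lattice S(k, i) with i counting down-moves:
  k=0: S(0,0) = 28.4700
  k=1: S(1,0) = 30.6409; S(1,1) = 26.4529
  k=2: S(2,0) = 32.9773; S(2,1) = 28.4700; S(2,2) = 24.5787
Terminal payoffs V(N, i) = max(S_T - K, 0):
  V(2,0) = 5.127328; V(2,1) = 0.620000; V(2,2) = 0.000000
Backward induction: V(k, i) = exp(-r*dt) * [p * V(k+1, i) + (1-p) * V(k+1, i+1)]; then take max(V_cont, immediate exercise) for American.
  V(1,0) = exp(-r*dt) * [p*5.127328 + (1-p)*0.620000] = 2.988622; exercise = 2.790896; V(1,0) = max -> 2.988622
  V(1,1) = exp(-r*dt) * [p*0.620000 + (1-p)*0.000000] = 0.326418; exercise = 0.000000; V(1,1) = max -> 0.326418
  V(0,0) = exp(-r*dt) * [p*2.988622 + (1-p)*0.326418] = 1.725702; exercise = 0.620000; V(0,0) = max -> 1.725702

Answer: Price = V(0,0) = 1.7257
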